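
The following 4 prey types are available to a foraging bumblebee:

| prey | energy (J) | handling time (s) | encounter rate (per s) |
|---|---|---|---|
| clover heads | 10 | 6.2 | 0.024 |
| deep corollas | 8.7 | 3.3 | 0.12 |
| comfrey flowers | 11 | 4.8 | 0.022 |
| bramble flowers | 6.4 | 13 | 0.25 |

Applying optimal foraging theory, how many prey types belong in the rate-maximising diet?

Profitabilities (E/h, J/s): deep corollas 2.64, comfrey flowers 2.29, clover heads 1.61, bramble flowers 0.492. Add prey in this order while the next type's profitability exceeds the intake rate on those already taken.
Rate on top 1: 0.7479. comfrey flowers: 2.29 > 0.7479 → include.
Rate on top 2: 0.8564. clover heads: 1.61 > 0.8564 → include.
Rate on top 3: 0.9246. bramble flowers: 0.492 < 0.9246 → exclude; stop.
Optimal diet: deep corollas, comfrey flowers, clover heads — 3 of 4 types.

3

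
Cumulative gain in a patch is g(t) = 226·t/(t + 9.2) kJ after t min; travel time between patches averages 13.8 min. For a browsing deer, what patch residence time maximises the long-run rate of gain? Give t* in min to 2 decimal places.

Maximise g(t)/(T+t): set derivative to zero → g'(t)(T+t) = g(t).
g'(t) = 226·9.2/(t + 9.2)². Setting 226·9.2/(t+9.2)² = 226t/[(t+9.2)(13.8+t)] gives 9.2(13.8+t) = t(t+9.2), so t² = 9.2×13.8 = 127.
t* = √127 = 11.27 min.

11.27 min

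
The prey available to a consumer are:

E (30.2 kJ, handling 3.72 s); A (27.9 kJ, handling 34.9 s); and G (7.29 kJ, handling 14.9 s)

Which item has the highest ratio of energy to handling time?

E

In descending order of E/h:
E: 30.2/3.72 = 8.12 kJ/s
A: 27.9/34.9 = 0.799 kJ/s
G: 7.29/14.9 = 0.489 kJ/s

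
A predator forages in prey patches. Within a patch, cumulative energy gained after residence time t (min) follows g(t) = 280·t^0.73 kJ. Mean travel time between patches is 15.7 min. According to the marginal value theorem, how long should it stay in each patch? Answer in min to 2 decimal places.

Optimal t* satisfies g'(t*) = g(t*)/(T + t*).
g'(t) = 0.73·280·t^-0.27. Setting 0.73·280·t^-0.27 = 280·t^0.73/(15.7+t) gives 0.73(15.7+t) = t, so 0.27·t = 0.73×15.7.
t* = 0.73×15.7/0.27 = 42.45 min.

42.45 min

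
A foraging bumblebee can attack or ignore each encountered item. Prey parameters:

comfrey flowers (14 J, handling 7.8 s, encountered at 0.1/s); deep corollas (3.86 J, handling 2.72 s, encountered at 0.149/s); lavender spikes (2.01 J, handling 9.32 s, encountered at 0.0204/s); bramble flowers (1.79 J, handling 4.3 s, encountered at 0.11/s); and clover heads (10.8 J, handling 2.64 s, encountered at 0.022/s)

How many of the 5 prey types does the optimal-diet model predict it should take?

E/h in descending order: clover heads 4.09, comfrey flowers 1.79, deep corollas 1.42, bramble flowers 0.416, lavender spikes 0.216 J/s. The optimal diet is the largest prefix of this list for which every included type satisfies E_i/h_i > R on the types above it.
Rate on top 1: 0.2246. comfrey flowers: 1.79 > 0.2246 → include.
Rate on top 2: 0.8909. deep corollas: 1.42 > 0.8909 → include.
Rate on top 3: 0.9864. bramble flowers: 0.416 < 0.9864 → exclude; stop.
Optimal diet: clover heads, comfrey flowers, deep corollas — 3 of 5 types.

3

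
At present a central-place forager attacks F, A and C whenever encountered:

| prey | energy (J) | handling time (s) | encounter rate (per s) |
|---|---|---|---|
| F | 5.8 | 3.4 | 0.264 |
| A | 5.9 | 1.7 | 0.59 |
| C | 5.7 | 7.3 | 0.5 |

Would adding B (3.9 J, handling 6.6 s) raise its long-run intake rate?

On F, A and C alone, R = ΣλE/(1+Σλh) = 7.862/6.551 = 1.2 J/s.
Profitability of B: 3.9/6.6 = 0.5909 J/s.
0.5909 < 1.2, so adding B would lower the average — exclude it.

No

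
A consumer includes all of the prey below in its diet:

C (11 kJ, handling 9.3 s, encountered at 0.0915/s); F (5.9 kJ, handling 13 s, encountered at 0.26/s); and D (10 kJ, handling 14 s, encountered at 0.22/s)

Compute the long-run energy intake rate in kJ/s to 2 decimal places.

0.57 kJ/s

R = Σλ_iE_i / (1 + Σλ_ih_i)
Numerator: 0.0915×11 + 0.26×5.9 + 0.22×10 = 4.741
Denominator: 1 + 0.0915×9.3 + 0.26×13 + 0.22×14 = 8.311
R = 4.741/8.311 = 0.5704 kJ/s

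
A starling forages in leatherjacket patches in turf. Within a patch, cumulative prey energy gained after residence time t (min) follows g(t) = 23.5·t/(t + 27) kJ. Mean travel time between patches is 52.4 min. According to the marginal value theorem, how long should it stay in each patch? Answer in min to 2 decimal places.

Maximise g(t)/(T+t): set derivative to zero → g'(t)(T+t) = g(t).
g'(t) = 23.5·27/(t + 27)². Setting 23.5·27/(t+27)² = 23.5t/[(t+27)(52.4+t)] gives 27(52.4+t) = t(t+27), so t² = 27×52.4 = 1415.
t* = √1415 = 37.61 min.

37.61 min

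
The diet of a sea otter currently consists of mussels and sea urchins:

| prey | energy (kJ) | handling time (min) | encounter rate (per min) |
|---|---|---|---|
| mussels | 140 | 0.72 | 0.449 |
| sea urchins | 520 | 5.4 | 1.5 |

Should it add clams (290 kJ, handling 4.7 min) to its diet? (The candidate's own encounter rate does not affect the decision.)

No

Intake rate on the current diet: R = (0.449×140 + 1.5×520) / (1 + 0.449×0.72 + 1.5×5.4) = 842.9/9.423 = 89.44 kJ/min.
Profitability of clams: 290/4.7 = 61.7 kJ/min.
Since 61.7 < R, time spent handling clams is better spent searching.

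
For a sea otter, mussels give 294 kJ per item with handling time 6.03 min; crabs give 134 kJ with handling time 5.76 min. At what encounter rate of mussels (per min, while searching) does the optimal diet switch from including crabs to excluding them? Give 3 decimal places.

Drop crabs once their profitability E₂/h₂ falls below the rate achievable on mussels alone: E₂/h₂ = λE₁/(1 + λh₁).
Solve for λ: λE₁h₂ = E₂(1 + λh₁) → λ(E₁h₂ − E₂h₁) = E₂ → λ = E₂/(E₁h₂ − E₂h₁).
λ = 134/(294×5.76 − 134×6.03) = 134/885.4 = 0.1513 per min.

0.151 per min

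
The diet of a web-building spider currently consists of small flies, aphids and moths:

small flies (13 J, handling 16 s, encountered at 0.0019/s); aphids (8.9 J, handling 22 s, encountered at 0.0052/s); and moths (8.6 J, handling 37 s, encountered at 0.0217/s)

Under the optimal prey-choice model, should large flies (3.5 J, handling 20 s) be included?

On small flies, aphids and moths alone, R = ΣλE/(1+Σλh) = 0.2576/1.948 = 0.1323 J/s.
large flies: E/h = 3.5/20 = 0.175 J/s.
0.175 > 0.1323, so adding large flies raises the average — include it.

Yes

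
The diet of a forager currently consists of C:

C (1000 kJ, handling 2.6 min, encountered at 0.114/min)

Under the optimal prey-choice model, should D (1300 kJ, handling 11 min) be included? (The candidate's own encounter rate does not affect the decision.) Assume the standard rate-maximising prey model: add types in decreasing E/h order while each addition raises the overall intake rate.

Yes

On C alone, R = ΣλE/(1+Σλh) = 114/1.296 = 87.94 kJ/min.
Profitability of D: 1300/11 = 118.2 kJ/min.
Since 118.2 > R, including D increases the long-run rate.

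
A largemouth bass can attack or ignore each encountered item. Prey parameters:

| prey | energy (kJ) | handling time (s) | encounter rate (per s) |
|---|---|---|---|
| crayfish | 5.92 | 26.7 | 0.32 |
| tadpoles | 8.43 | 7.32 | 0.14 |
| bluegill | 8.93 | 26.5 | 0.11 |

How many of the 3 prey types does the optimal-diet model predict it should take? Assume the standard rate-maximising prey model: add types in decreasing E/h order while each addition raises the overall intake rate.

1

Profitabilities (E/h, kJ/s): tadpoles 1.15, bluegill 0.337, crayfish 0.222. Add prey in this order while the next type's profitability exceeds the intake rate on those already taken.
Rate on top 1: 0.5829. bluegill: 0.337 < 0.5829 → exclude; stop.
Optimal diet: tadpoles — 1 of 3 types.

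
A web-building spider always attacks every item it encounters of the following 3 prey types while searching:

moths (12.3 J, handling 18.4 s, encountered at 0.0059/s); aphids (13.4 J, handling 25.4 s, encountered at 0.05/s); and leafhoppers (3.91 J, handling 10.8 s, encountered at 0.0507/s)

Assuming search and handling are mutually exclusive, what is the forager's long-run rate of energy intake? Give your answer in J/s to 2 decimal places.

R = Σλ_iE_i / (1 + Σλ_ih_i)
Numerator: 0.0059×12.3 + 0.05×13.4 + 0.0507×3.91 = 0.9408
Denominator: 1 + 0.0059×18.4 + 0.05×25.4 + 0.0507×10.8 = 2.926
R = 0.9408/2.926 = 0.3215 J/s

0.32 J/s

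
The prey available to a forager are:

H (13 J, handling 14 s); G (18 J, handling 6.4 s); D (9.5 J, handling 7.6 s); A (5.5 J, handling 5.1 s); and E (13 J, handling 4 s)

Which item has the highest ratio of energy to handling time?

E

Profitability E/h (J/s): H = 13/14 = 0.929, G = 18/6.4 = 2.81, D = 9.5/7.6 = 1.25, A = 5.5/5.1 = 1.08, E = 13/4 = 3.25.
Ranked: E > G > D > A > H.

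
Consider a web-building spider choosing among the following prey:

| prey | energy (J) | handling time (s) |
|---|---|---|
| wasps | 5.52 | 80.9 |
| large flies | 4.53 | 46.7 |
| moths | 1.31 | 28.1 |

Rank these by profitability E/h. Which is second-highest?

In descending order of E/h:
large flies: 4.53/46.7 = 0.097 J/s
wasps: 5.52/80.9 = 0.0682 J/s
moths: 1.31/28.1 = 0.0466 J/s

wasps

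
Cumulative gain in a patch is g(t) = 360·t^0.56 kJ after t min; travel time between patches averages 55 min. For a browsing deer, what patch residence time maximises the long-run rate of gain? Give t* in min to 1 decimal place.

70.0 min

Maximise g(t)/(T+t): set derivative to zero → g'(t)(T+t) = g(t).
g'(t) = 0.56·360·t^-0.44. Setting 0.56·360·t^-0.44 = 360·t^0.56/(55+t) gives 0.56(55+t) = t, so 0.44·t = 0.56×55.
t* = 0.56×55/0.44 = 70 min.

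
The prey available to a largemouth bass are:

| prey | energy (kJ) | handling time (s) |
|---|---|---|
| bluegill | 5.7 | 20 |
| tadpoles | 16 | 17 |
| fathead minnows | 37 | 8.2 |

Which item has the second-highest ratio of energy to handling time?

In descending order of E/h:
fathead minnows: 37/8.2 = 4.51 kJ/s
tadpoles: 16/17 = 0.941 kJ/s
bluegill: 5.7/20 = 0.285 kJ/s

tadpoles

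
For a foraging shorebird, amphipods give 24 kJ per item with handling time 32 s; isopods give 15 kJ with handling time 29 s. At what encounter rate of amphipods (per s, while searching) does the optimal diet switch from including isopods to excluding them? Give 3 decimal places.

At the threshold, the rate on amphipods alone equals the profitability of isopods: λ·24/(1 + λ·32) = 15/29 = 0.5172.
Rearranging, λ(24 − 0.5172×32) = 0.5172, so λ = 0.5172/7.448 = 0.06944 per s.

0.069 per s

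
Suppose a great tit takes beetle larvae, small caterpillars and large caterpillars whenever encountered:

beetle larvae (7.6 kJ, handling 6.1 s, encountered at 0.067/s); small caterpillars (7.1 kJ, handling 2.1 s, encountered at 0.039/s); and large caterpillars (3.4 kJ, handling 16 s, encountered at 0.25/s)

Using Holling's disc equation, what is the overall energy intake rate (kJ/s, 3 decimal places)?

0.298 kJ/s

R = Σλ_iE_i / (1 + Σλ_ih_i)
Numerator: 0.067×7.6 + 0.039×7.1 + 0.25×3.4 = 1.636
Denominator: 1 + 0.067×6.1 + 0.039×2.1 + 0.25×16 = 5.491
R = 1.636/5.491 = 0.298 kJ/s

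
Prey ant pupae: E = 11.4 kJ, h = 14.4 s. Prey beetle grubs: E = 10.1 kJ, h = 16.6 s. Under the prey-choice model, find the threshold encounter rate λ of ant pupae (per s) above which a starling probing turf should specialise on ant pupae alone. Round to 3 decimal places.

The zero-one rule: include beetle grubs iff E₂/h₂ > λE₁/(1+λh₁). Equality gives the switch point.
λE₁h₂ = E₂ + λE₂h₁ ⇒ λ = E₂/(E₁h₂ − E₂h₁) = 10.1/(189.2 − 145.4) = 0.2306 per s.

0.231 per s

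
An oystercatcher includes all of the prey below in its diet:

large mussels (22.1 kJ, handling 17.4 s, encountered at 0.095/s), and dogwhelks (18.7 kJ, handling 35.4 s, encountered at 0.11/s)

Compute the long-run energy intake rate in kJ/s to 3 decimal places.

R = Σλ_iE_i / (1 + Σλ_ih_i)
Numerator: 0.095×22.1 + 0.11×18.7 = 4.157
Denominator: 1 + 0.095×17.4 + 0.11×35.4 = 6.547
R = 4.157/6.547 = 0.6349 kJ/s

0.635 kJ/s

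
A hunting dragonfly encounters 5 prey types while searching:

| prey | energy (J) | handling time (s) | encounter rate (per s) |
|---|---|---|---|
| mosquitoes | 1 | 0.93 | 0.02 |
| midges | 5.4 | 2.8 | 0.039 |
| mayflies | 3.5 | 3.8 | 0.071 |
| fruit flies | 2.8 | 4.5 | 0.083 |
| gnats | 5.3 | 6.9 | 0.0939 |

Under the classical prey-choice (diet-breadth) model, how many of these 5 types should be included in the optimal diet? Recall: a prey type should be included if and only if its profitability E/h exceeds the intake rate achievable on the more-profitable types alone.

5

Profitabilities (E/h, J/s): midges 1.93, mosquitoes 1.08, mayflies 0.921, gnats 0.768, fruit flies 0.622. Add prey in this order while the next type's profitability exceeds the intake rate on those already taken.
Rate on top 1: 0.1899. mosquitoes: 1.08 > 0.1899 → include.
Rate on top 2: 0.2045. mayflies: 0.921 > 0.2045 → include.
Rate on top 3: 0.3428. gnats: 0.768 > 0.3428 → include.
Rate on top 4: 0.4775. fruit flies: 0.622 > 0.4775 → include.
Optimal diet: midges, mosquitoes, mayflies, gnats, fruit flies — 5 of 5 types.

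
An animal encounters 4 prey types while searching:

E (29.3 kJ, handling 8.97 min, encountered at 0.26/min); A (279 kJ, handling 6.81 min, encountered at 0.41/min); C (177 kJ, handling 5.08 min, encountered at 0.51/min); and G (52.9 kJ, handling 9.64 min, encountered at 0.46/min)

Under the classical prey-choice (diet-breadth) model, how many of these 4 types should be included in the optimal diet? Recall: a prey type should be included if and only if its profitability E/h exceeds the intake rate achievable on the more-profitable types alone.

2

E/h in descending order: A 41, C 34.8, G 5.49, E 3.27 kJ/min. The optimal diet is the largest prefix of this list for which every included type satisfies E_i/h_i > R on the types above it.
Rate on top 1: 30.17. C: 34.8 > 30.17 → include.
Rate on top 2: 32.06. G: 5.49 < 32.06 → exclude; stop.
Optimal diet: A, C — 2 of 4 types.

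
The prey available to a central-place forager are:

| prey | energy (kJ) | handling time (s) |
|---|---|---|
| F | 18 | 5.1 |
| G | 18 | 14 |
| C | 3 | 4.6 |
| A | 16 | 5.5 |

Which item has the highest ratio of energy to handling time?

F

Profitability E/h (kJ/s): F = 18/5.1 = 3.53, G = 18/14 = 1.29, C = 3/4.6 = 0.652, A = 16/5.5 = 2.91.
Ranked: F > A > G > C.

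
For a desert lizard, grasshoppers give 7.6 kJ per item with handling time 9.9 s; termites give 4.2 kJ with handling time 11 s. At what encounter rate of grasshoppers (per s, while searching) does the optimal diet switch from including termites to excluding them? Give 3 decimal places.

At the threshold, the rate on grasshoppers alone equals the profitability of termites: λ·7.6/(1 + λ·9.9) = 4.2/11 = 0.3818.
Rearranging, λ(7.6 − 0.3818×9.9) = 0.3818, so λ = 0.3818/3.82 = 0.09995 per s.

0.100 per s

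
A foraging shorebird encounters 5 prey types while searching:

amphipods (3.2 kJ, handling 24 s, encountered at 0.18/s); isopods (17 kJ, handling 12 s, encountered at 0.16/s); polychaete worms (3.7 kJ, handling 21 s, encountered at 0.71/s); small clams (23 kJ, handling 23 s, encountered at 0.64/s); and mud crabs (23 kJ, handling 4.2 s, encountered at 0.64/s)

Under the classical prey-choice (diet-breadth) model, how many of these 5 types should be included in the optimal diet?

E/h in descending order: mud crabs 5.48, isopods 1.42, small clams 1, polychaete worms 0.176, amphipods 0.133 kJ/s. The optimal diet is the largest prefix of this list for which every included type satisfies E_i/h_i > R on the types above it.
Rate on top 1: 3.991. isopods: 1.42 < 3.991 → exclude; stop.
Optimal diet: mud crabs — 1 of 5 types.

1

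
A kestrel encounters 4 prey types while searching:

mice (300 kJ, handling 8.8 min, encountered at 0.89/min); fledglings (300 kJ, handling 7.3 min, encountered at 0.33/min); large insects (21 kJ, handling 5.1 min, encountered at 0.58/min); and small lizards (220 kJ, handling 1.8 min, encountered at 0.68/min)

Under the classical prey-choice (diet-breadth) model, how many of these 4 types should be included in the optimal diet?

E/h in descending order: small lizards 122, fledglings 41.1, mice 34.1, large insects 4.12 kJ/min. The optimal diet is the largest prefix of this list for which every included type satisfies E_i/h_i > R on the types above it.
Rate on top 1: 67.27. fledglings: 41.1 < 67.27 → exclude; stop.
Optimal diet: small lizards — 1 of 4 types.

1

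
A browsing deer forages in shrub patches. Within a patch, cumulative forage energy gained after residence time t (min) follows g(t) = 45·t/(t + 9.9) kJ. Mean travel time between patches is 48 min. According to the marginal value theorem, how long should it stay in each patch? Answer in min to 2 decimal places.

21.80 min

Optimal t* satisfies g'(t*) = g(t*)/(T + t*).
g'(t) = 45·9.9/(t + 9.9)². Setting 45·9.9/(t+9.9)² = 45t/[(t+9.9)(48+t)] gives 9.9(48+t) = t(t+9.9), so t² = 9.9×48 = 475.2.
t* = √475.2 = 21.8 min.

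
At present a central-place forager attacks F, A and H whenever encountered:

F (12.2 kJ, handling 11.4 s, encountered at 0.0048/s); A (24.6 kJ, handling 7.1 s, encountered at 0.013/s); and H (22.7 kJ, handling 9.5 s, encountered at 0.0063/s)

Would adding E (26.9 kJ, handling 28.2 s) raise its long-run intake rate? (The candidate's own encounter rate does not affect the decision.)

Yes

Intake rate on the current diet: R = (0.0048×12.2 + 0.013×24.6 + 0.0063×22.7) / (1 + 0.0048×11.4 + 0.013×7.1 + 0.0063×9.5) = 0.5214/1.207 = 0.432 kJ/s.
Profitability of E: 26.9/28.2 = 0.9539 kJ/s.
Since 0.9539 > R, including E increases the long-run rate.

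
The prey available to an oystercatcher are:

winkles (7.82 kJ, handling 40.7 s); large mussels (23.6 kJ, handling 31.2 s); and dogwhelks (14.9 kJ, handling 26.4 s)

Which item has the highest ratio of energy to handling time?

large mussels

In descending order of E/h:
large mussels: 23.6/31.2 = 0.756 kJ/s
dogwhelks: 14.9/26.4 = 0.564 kJ/s
winkles: 7.82/40.7 = 0.192 kJ/s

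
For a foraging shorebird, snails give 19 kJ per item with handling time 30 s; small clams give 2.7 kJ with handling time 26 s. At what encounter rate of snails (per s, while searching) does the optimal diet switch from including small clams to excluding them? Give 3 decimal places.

0.007 per s

Drop small clams once their profitability E₂/h₂ falls below the rate achievable on snails alone: E₂/h₂ = λE₁/(1 + λh₁).
Solve for λ: λE₁h₂ = E₂(1 + λh₁) → λ(E₁h₂ − E₂h₁) = E₂ → λ = E₂/(E₁h₂ − E₂h₁).
λ = 2.7/(19×26 − 2.7×30) = 2.7/413 = 0.006538 per s.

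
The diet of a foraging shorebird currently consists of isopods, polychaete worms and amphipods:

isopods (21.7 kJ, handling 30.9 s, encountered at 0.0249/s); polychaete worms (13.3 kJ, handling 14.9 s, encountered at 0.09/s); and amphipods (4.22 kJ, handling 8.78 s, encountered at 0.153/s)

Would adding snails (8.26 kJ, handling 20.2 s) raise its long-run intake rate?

On isopods, polychaete worms and amphipods alone, R = ΣλE/(1+Σλh) = 2.383/4.454 = 0.5351 kJ/s.
Profitability of snails: 8.26/20.2 = 0.4089 kJ/s.
0.4089 < 0.5351, so adding snails would lower the average — exclude it.

No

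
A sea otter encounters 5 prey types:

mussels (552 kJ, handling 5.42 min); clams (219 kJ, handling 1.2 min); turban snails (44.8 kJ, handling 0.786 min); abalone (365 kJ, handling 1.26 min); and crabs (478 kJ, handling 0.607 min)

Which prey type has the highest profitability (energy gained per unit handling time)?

Profitability E/h (kJ/min): mussels = 552/5.42 = 102, clams = 219/1.2 = 182, turban snails = 44.8/0.786 = 57, abalone = 365/1.26 = 290, crabs = 478/0.607 = 787.
Ranked: crabs > abalone > clams > mussels > turban snails.

crabs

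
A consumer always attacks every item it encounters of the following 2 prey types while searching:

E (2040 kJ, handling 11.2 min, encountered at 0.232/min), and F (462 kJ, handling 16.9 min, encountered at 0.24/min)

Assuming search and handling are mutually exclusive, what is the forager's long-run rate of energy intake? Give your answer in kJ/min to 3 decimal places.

R = (0.232×2040 + 0.24×462) / (1 + 0.232×11.2 + 0.24×16.9) = 584.2/7.654 = 76.32 kJ/min.

76.317 kJ/min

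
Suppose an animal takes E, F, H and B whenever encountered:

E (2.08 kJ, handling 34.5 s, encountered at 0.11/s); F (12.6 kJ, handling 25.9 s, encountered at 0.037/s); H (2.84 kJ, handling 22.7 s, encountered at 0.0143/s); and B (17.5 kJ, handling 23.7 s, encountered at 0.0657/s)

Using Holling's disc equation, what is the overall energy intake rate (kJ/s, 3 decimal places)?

0.247 kJ/s

Energy encountered per unit search time: 0.11×2.08 + 0.037×12.6 + 0.0143×2.84 + 0.0657×17.5 = 1.885 kJ/s.
Handling time per unit search time: 0.11×34.5 + 0.037×25.9 + 0.0143×22.7 + 0.0657×23.7 = 6.635.
Rate = 1.885/(1 + 6.635) = 0.2469 kJ/s.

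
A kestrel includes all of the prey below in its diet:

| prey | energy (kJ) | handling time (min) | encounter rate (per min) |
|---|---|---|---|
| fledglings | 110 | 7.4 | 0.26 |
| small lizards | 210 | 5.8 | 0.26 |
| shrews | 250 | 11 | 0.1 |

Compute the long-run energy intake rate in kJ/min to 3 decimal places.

R = Σλ_iE_i / (1 + Σλ_ih_i)
Numerator: 0.26×110 + 0.26×210 + 0.1×250 = 108.2
Denominator: 1 + 0.26×7.4 + 0.26×5.8 + 0.1×11 = 5.532
R = 108.2/5.532 = 19.56 kJ/min

19.559 kJ/min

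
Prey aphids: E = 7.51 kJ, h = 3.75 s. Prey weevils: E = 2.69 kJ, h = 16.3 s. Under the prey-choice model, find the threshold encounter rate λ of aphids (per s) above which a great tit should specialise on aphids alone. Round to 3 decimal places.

0.024 per s

The zero-one rule: include weevils iff E₂/h₂ > λE₁/(1+λh₁). Equality gives the switch point.
λE₁h₂ = E₂ + λE₂h₁ ⇒ λ = E₂/(E₁h₂ − E₂h₁) = 2.69/(122.4 − 10.09) = 0.02395 per s.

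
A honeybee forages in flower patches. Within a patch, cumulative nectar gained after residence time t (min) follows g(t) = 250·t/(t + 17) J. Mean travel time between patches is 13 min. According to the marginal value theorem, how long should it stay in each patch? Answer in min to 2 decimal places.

Maximise g(t)/(T+t): set derivative to zero → g'(t)(T+t) = g(t).
g'(t) = 250·17/(t + 17)². Setting 250·17/(t+17)² = 250t/[(t+17)(13+t)] gives 17(13+t) = t(t+17), so t² = 17×13 = 221.
t* = √221 = 14.87 min.

14.87 min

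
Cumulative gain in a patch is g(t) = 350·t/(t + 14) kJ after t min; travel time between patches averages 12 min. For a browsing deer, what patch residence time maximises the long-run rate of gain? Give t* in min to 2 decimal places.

12.96 min

Optimal t* satisfies g'(t*) = g(t*)/(T + t*).
g'(t) = 350·14/(t + 14)². Setting 350·14/(t+14)² = 350t/[(t+14)(12+t)] gives 14(12+t) = t(t+14), so t² = 14×12 = 168.
t* = √168 = 12.96 min.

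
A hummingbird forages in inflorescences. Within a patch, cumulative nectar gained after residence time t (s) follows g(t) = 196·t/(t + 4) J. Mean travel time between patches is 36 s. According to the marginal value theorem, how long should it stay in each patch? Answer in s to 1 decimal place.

By the marginal value theorem, leave when the instantaneous gain rate g'(t) equals the habitat-wide average g(t)/(T + t).
g'(t) = 196·4/(t + 4)². Setting 196·4/(t+4)² = 196t/[(t+4)(36+t)] gives 4(36+t) = t(t+4), so t² = 4×36 = 144.
t* = √144 = 12 s.

12.0 s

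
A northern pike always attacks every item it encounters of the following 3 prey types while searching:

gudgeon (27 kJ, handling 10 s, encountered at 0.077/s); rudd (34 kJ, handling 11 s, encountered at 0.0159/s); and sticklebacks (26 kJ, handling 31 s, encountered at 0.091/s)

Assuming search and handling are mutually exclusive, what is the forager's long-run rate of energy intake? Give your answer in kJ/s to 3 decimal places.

1.046 kJ/s

R = Σλ_iE_i / (1 + Σλ_ih_i)
Numerator: 0.077×27 + 0.0159×34 + 0.091×26 = 4.986
Denominator: 1 + 0.077×10 + 0.0159×11 + 0.091×31 = 4.766
R = 4.986/4.766 = 1.046 kJ/s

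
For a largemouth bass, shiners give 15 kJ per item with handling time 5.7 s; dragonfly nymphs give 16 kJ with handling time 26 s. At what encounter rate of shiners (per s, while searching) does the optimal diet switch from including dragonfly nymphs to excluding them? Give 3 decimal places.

At the threshold, the rate on shiners alone equals the profitability of dragonfly nymphs: λ·15/(1 + λ·5.7) = 16/26 = 0.6154.
Rearranging, λ(15 − 0.6154×5.7) = 0.6154, so λ = 0.6154/11.49 = 0.05355 per s.

0.054 per s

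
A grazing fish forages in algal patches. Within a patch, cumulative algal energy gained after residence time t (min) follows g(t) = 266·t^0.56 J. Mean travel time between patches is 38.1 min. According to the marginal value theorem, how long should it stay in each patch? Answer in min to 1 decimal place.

48.5 min

Maximise g(t)/(T+t): set derivative to zero → g'(t)(T+t) = g(t).
g'(t) = 0.56·266·t^-0.44. Setting 0.56·266·t^-0.44 = 266·t^0.56/(38.1+t) gives 0.56(38.1+t) = t, so 0.44·t = 0.56×38.1.
t* = 0.56×38.1/0.44 = 48.49 min.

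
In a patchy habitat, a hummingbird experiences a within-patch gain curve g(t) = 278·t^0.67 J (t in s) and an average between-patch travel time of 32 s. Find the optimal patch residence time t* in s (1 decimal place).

Maximise g(t)/(T+t): set derivative to zero → g'(t)(T+t) = g(t).
g'(t) = 0.67·278·t^-0.33. Setting 0.67·278·t^-0.33 = 278·t^0.67/(32+t) gives 0.67(32+t) = t, so 0.33·t = 0.67×32.
t* = 0.67×32/0.33 = 64.97 s.

65.0 s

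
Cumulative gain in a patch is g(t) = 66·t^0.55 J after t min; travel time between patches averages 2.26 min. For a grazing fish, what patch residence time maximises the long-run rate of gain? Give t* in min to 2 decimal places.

Maximise g(t)/(T+t): set derivative to zero → g'(t)(T+t) = g(t).
g'(t) = 0.55·66·t^-0.45. Setting 0.55·66·t^-0.45 = 66·t^0.55/(2.26+t) gives 0.55(2.26+t) = t, so 0.45·t = 0.55×2.26.
t* = 0.55×2.26/0.45 = 2.762 min.

2.76 min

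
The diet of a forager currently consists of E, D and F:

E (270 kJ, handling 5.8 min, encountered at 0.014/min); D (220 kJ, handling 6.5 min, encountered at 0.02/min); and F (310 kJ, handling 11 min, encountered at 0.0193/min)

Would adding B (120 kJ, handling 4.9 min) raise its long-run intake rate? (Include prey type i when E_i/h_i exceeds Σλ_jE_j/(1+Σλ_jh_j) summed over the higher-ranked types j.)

Yes

Current rate: (0.014×270 + 0.02×220 + 0.0193×310)/(1 + 0.014×5.8 + 0.02×6.5 + 0.0193×11) = 9.949 kJ/min.
B: E/h = 120/4.9 = 24.49 kJ/min.
24.49 > 9.949, so adding B raises the average — include it.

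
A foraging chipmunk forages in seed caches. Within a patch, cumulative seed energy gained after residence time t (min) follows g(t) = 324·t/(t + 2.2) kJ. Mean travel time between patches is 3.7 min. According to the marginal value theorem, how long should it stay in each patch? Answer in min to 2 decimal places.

Maximise g(t)/(T+t): set derivative to zero → g'(t)(T+t) = g(t).
g'(t) = 324·2.2/(t + 2.2)². Setting 324·2.2/(t+2.2)² = 324t/[(t+2.2)(3.7+t)] gives 2.2(3.7+t) = t(t+2.2), so t² = 2.2×3.7 = 8.14.
t* = √8.14 = 2.853 min.

2.85 min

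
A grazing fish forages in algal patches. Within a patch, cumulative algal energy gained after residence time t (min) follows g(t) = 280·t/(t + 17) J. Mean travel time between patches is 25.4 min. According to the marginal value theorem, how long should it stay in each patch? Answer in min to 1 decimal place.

Maximise g(t)/(T+t): set derivative to zero → g'(t)(T+t) = g(t).
g'(t) = 280·17/(t + 17)². Setting 280·17/(t+17)² = 280t/[(t+17)(25.4+t)] gives 17(25.4+t) = t(t+17), so t² = 17×25.4 = 431.8.
t* = √431.8 = 20.78 min.

20.8 min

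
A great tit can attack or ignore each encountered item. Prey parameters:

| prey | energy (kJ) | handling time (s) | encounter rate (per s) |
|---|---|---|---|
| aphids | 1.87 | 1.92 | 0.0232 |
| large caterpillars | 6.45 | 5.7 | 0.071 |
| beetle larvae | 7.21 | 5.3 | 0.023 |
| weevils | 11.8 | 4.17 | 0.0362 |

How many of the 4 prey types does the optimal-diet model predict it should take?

4

Profitabilities (E/h, kJ/s): weevils 2.83, beetle larvae 1.36, large caterpillars 1.13, aphids 0.974. Add prey in this order while the next type's profitability exceeds the intake rate on those already taken.
Rate on top 1: 0.3711. beetle larvae: 1.36 > 0.3711 → include.
Rate on top 2: 0.4659. large caterpillars: 1.13 > 0.4659 → include.
Rate on top 3: 0.6265. aphids: 0.974 > 0.6265 → include.
Optimal diet: weevils, beetle larvae, large caterpillars, aphids — 4 of 4 types.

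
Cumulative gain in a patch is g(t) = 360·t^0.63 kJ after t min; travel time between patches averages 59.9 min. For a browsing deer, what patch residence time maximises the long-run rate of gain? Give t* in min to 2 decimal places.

By the marginal value theorem, leave when the instantaneous gain rate g'(t) equals the habitat-wide average g(t)/(T + t).
g'(t) = 0.63·360·t^-0.37. Setting 0.63·360·t^-0.37 = 360·t^0.63/(59.9+t) gives 0.63(59.9+t) = t, so 0.37·t = 0.63×59.9.
t* = 0.63×59.9/0.37 = 102 min.

101.99 min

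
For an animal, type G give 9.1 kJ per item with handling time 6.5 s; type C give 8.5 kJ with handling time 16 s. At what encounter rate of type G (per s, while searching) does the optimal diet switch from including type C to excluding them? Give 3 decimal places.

0.094 per s

Drop type C once their profitability E₂/h₂ falls below the rate achievable on type G alone: E₂/h₂ = λE₁/(1 + λh₁).
Solve for λ: λE₁h₂ = E₂(1 + λh₁) → λ(E₁h₂ − E₂h₁) = E₂ → λ = E₂/(E₁h₂ − E₂h₁).
λ = 8.5/(9.1×16 − 8.5×6.5) = 8.5/90.35 = 0.09408 per s.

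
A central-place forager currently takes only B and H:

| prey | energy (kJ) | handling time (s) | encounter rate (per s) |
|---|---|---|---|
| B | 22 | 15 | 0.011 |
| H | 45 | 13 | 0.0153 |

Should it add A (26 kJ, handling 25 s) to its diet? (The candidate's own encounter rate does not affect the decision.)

On B and H alone, R = ΣλE/(1+Σλh) = 0.9305/1.364 = 0.6822 kJ/s.
A: E/h = 26/25 = 1.04 kJ/s.
1.04 > 0.6822, so adding A raises the average — include it.

Yes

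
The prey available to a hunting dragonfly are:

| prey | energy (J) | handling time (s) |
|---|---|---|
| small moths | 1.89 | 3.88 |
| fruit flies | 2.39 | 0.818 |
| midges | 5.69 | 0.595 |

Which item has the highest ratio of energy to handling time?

midges

In descending order of E/h:
midges: 5.69/0.595 = 9.56 J/s
fruit flies: 2.39/0.818 = 2.92 J/s
small moths: 1.89/3.88 = 0.487 J/s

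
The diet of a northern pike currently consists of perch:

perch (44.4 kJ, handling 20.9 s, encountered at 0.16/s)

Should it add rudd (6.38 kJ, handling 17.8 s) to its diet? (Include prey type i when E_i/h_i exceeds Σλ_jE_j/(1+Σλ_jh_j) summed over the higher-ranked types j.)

No

Current rate: (0.16×44.4)/(1 + 0.16×20.9) = 1.635 kJ/s.
Profitability of rudd: 6.38/17.8 = 0.3584 kJ/s.
Since 0.3584 < R, time spent handling rudd is better spent searching.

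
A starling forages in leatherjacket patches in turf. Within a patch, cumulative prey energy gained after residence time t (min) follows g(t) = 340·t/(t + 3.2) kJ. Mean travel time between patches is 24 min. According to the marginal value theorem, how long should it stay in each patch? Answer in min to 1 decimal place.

8.8 min

Optimal t* satisfies g'(t*) = g(t*)/(T + t*).
g'(t) = 340·3.2/(t + 3.2)². Setting 340·3.2/(t+3.2)² = 340t/[(t+3.2)(24+t)] gives 3.2(24+t) = t(t+3.2), so t² = 3.2×24 = 76.8.
t* = √76.8 = 8.764 min.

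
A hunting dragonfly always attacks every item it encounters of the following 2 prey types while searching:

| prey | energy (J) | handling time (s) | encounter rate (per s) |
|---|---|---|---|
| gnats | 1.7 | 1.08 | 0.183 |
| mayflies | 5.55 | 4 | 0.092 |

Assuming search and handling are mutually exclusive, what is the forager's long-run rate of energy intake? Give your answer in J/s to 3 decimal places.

R = Σλ_iE_i / (1 + Σλ_ih_i)
Numerator: 0.183×1.7 + 0.092×5.55 = 0.8217
Denominator: 1 + 0.183×1.08 + 0.092×4 = 1.566
R = 0.8217/1.566 = 0.5248 J/s

0.525 J/s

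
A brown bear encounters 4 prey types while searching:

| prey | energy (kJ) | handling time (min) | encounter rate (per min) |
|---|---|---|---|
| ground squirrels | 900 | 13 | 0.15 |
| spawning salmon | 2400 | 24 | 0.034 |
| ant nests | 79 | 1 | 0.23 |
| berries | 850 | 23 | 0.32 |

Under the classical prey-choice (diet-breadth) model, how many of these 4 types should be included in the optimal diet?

3

Profitabilities (E/h, kJ/min): spawning salmon 100, ant nests 79, ground squirrels 69.2, berries 37. Add prey in this order while the next type's profitability exceeds the intake rate on those already taken.
Rate on top 1: 44.93. ant nests: 79 > 44.93 → include.
Rate on top 2: 48.76. ground squirrels: 69.2 > 48.76 → include.
Rate on top 3: 58.75. berries: 37 < 58.75 → exclude; stop.
Optimal diet: spawning salmon, ant nests, ground squirrels — 3 of 4 types.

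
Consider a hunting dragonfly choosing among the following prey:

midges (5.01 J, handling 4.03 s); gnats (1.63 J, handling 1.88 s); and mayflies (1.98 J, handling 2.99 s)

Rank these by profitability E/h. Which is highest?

In descending order of E/h:
midges: 5.01/4.03 = 1.24 J/s
gnats: 1.63/1.88 = 0.867 J/s
mayflies: 1.98/2.99 = 0.662 J/s

midges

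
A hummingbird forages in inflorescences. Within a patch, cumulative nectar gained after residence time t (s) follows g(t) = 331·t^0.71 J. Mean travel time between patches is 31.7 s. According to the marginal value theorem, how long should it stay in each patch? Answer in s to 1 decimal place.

77.6 s

Optimal t* satisfies g'(t*) = g(t*)/(T + t*).
g'(t) = 0.71·331·t^-0.29. Setting 0.71·331·t^-0.29 = 331·t^0.71/(31.7+t) gives 0.71(31.7+t) = t, so 0.29·t = 0.71×31.7.
t* = 0.71×31.7/0.29 = 77.61 s.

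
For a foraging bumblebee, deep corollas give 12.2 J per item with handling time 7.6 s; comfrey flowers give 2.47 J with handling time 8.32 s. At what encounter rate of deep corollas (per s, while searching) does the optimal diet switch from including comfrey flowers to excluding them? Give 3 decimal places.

0.030 per s

At the threshold, the rate on deep corollas alone equals the profitability of comfrey flowers: λ·12.2/(1 + λ·7.6) = 2.47/8.32 = 0.2969.
Rearranging, λ(12.2 − 0.2969×7.6) = 0.2969, so λ = 0.2969/9.944 = 0.02986 per s.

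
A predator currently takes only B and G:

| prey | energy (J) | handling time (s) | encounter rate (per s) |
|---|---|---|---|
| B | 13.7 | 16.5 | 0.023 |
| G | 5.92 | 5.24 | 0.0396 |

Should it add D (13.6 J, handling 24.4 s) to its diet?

Current rate: (0.023×13.7 + 0.0396×5.92)/(1 + 0.023×16.5 + 0.0396×5.24) = 0.3463 J/s.
D: E/h = 13.6/24.4 = 0.5574 J/s.
0.5574 > 0.3463, so adding D raises the average — include it.

Yes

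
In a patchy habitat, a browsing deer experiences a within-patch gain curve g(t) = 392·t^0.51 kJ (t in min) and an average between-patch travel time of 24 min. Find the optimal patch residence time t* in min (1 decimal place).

Maximise g(t)/(T+t): set derivative to zero → g'(t)(T+t) = g(t).
g'(t) = 0.51·392·t^-0.49. Setting 0.51·392·t^-0.49 = 392·t^0.51/(24+t) gives 0.51(24+t) = t, so 0.49·t = 0.51×24.
t* = 0.51×24/0.49 = 24.98 min.

25.0 min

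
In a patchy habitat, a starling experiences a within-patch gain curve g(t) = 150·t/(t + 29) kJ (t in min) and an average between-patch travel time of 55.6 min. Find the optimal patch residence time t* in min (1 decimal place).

40.2 min

Optimal t* satisfies g'(t*) = g(t*)/(T + t*).
g'(t) = 150·29/(t + 29)². Setting 150·29/(t+29)² = 150t/[(t+29)(55.6+t)] gives 29(55.6+t) = t(t+29), so t² = 29×55.6 = 1612.
t* = √1612 = 40.15 min.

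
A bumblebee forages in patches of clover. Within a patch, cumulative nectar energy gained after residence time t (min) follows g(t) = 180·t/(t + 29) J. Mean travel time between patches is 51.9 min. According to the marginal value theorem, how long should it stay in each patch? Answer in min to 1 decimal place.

By the marginal value theorem, leave when the instantaneous gain rate g'(t) equals the habitat-wide average g(t)/(T + t).
g'(t) = 180·29/(t + 29)². Setting 180·29/(t+29)² = 180t/[(t+29)(51.9+t)] gives 29(51.9+t) = t(t+29), so t² = 29×51.9 = 1505.
t* = √1505 = 38.8 min.

38.8 min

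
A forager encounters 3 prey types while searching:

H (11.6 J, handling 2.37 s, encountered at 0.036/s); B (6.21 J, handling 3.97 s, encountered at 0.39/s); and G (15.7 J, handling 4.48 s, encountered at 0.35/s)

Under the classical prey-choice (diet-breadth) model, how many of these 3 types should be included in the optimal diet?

Rank by E/h (J/s): H 4.89, G 3.5, B 1.56. Include each in turn until the next type's E/h falls below the running intake rate.
Rate on top 1: 0.3848. G: 3.5 > 0.3848 → include.
Rate on top 2: 2.228. B: 1.56 < 2.228 → exclude; stop.
Optimal diet: H, G — 2 of 3 types.

2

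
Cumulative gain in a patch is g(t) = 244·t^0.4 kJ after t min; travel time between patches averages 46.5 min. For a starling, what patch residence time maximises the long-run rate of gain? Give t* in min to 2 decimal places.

Optimal t* satisfies g'(t*) = g(t*)/(T + t*).
g'(t) = 0.4·244·t^-0.6. Setting 0.4·244·t^-0.6 = 244·t^0.4/(46.5+t) gives 0.4(46.5+t) = t, so 0.60·t = 0.4×46.5.
t* = 0.4×46.5/0.60 = 31 min.

31.00 min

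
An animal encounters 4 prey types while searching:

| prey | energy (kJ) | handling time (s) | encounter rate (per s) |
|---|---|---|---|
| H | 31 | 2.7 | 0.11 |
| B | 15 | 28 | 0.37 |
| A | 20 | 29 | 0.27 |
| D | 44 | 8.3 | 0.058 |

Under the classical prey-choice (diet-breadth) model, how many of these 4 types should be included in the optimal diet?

2

E/h in descending order: H 11.5, D 5.3, A 0.69, B 0.536 kJ/s. The optimal diet is the largest prefix of this list for which every included type satisfies E_i/h_i > R on the types above it.
Rate on top 1: 2.629. D: 5.3 > 2.629 → include.
Rate on top 2: 3.352. A: 0.69 < 3.352 → exclude; stop.
Optimal diet: H, D — 2 of 4 types.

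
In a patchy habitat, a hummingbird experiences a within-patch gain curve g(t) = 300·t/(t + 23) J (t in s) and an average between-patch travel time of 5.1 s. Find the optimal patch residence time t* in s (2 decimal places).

Optimal t* satisfies g'(t*) = g(t*)/(T + t*).
g'(t) = 300·23/(t + 23)². Setting 300·23/(t+23)² = 300t/[(t+23)(5.1+t)] gives 23(5.1+t) = t(t+23), so t² = 23×5.1 = 117.3.
t* = √117.3 = 10.83 s.

10.83 s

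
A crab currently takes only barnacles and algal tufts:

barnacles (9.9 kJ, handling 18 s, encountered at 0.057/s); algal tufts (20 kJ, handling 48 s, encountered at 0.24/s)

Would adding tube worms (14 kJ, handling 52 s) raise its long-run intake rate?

On barnacles and algal tufts alone, R = ΣλE/(1+Σλh) = 5.364/13.55 = 0.396 kJ/s.
tube worms: E/h = 14/52 = 0.2692 kJ/s.
Since 0.2692 < R, time spent handling tube worms is better spent searching.

No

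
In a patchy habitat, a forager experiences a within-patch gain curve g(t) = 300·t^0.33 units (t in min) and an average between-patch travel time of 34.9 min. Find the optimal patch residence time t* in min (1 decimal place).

Maximise g(t)/(T+t): set derivative to zero → g'(t)(T+t) = g(t).
g'(t) = 0.33·300·t^-0.67. Setting 0.33·300·t^-0.67 = 300·t^0.33/(34.9+t) gives 0.33(34.9+t) = t, so 0.67·t = 0.33×34.9.
t* = 0.33×34.9/0.67 = 17.19 min.

17.2 min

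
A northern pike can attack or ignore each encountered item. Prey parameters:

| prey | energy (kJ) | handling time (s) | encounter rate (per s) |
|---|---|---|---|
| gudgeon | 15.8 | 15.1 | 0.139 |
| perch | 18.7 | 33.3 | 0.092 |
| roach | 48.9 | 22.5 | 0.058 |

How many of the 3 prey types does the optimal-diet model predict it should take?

E/h in descending order: roach 2.17, gudgeon 1.05, perch 0.562 kJ/s. The optimal diet is the largest prefix of this list for which every included type satisfies E_i/h_i > R on the types above it.
Rate on top 1: 1.23. gudgeon: 1.05 < 1.23 → exclude; stop.
Optimal diet: roach — 1 of 3 types.

1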